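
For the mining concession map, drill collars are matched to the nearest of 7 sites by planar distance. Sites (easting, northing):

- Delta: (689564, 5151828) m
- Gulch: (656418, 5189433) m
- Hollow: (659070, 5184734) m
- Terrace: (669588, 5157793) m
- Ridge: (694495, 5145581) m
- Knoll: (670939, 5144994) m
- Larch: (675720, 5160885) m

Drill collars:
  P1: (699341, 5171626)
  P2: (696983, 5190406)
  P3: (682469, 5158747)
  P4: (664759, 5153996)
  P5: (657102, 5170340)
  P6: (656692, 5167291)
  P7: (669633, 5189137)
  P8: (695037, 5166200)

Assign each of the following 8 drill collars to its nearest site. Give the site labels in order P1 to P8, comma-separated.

Delta, Larch, Larch, Terrace, Hollow, Terrace, Hollow, Delta

P1 → Delta (d²=487550533.00)
P2 → Larch (d²=1323604610.00)
P3 → Larch (d²=50120045.00)
P4 → Terrace (d²=37736450.00)
P5 → Hollow (d²=211060260.00)
P6 → Terrace (d²=256518820.00)
P7 → Hollow (d²=130963378.00)
P8 → Delta (d²=236508113.00)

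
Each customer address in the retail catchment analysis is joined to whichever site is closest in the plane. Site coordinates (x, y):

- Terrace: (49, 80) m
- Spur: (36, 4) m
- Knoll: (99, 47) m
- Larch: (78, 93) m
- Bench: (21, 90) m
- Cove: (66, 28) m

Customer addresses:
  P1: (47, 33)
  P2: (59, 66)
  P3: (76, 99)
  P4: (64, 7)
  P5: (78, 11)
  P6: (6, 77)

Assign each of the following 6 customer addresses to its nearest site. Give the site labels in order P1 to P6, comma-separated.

P1 → Cove (d²=386.00)
P2 → Terrace (d²=296.00)
P3 → Larch (d²=40.00)
P4 → Cove (d²=445.00)
P5 → Cove (d²=433.00)
P6 → Bench (d²=394.00)

Cove, Terrace, Larch, Cove, Cove, Bench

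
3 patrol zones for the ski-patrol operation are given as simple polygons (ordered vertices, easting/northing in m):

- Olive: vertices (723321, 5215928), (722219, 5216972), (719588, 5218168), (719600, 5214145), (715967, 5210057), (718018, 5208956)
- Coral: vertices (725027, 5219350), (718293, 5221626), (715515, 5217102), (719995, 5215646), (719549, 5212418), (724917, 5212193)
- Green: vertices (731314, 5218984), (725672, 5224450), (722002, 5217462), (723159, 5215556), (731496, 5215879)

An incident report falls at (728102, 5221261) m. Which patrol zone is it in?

Cast a ray rightward from (728102, 5221261). For each polygon, the edges (by vertex number in listed order) whose endpoints lie on opposite sides of northing = 5221261, where each meets that height, and whether that is right or left of the point:
Olive: no edge straddles that height → 0 crossings.
Coral: 1–2 at easting≈719372.9 (left), 2–3 at easting≈718068.9 (left) → 0 crossings.
Green: 1–2 at easting≈728963.7 (right), 2–3 at easting≈723997.2 (left) → 1 crossing.
Only Green has an odd count, so the point is inside Green.

Green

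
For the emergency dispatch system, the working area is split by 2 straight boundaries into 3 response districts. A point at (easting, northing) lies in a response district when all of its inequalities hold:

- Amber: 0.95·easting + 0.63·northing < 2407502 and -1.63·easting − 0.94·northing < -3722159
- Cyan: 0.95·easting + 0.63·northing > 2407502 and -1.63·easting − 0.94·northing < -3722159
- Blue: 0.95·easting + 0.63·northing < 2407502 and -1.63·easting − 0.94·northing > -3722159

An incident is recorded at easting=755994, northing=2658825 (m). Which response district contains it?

Amber

0.95·755994 + 0.63·2658825 = 2393254.050, which is < 2407502
-1.63·755994 − 0.94·2658825 = -3731565.720, which is < -3722159
This sign pattern matches Amber.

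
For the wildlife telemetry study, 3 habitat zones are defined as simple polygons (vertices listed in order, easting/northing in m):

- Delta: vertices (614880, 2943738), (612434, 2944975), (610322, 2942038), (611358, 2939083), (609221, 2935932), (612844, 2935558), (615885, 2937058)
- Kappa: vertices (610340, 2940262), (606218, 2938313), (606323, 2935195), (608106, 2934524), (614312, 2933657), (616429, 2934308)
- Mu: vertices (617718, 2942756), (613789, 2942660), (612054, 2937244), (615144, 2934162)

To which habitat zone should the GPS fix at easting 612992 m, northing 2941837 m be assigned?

Delta

Cast a ray rightward from (612992, 2941837). For each polygon, the edges (by vertex number in listed order) whose endpoints lie on opposite sides of northing = 2941837, where each meets that height, and whether that is right or left of the point:
Delta: 3–4 at easting≈610392.5 (left), 7–1 at easting≈615166.0 (right) → 1 crossing.
Kappa: no edge straddles that height → 0 crossings.
Mu: 2–3 at easting≈613525.4 (right), 4–1 at easting≈617442.7 (right) → 2 crossings.
Only Delta has an odd count, so the point is inside Delta.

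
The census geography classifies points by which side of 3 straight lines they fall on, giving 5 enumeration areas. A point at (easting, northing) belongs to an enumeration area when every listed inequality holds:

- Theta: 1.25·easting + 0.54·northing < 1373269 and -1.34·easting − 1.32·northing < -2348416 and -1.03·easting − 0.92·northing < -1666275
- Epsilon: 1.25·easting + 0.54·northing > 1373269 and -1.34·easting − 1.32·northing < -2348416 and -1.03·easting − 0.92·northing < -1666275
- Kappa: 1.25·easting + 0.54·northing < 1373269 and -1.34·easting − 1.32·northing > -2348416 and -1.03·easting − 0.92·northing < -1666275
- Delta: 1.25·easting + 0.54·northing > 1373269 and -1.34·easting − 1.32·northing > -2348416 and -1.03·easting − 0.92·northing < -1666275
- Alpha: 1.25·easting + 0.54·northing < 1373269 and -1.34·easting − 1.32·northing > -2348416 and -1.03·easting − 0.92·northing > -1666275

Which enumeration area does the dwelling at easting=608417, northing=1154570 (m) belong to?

1.25·608417 + 0.54·1154570 = 1383989.050, which is > 1373269
-1.34·608417 − 1.32·1154570 = -2339311.180, which is > -2348416
-1.03·608417 − 0.92·1154570 = -1688873.910, which is < -1666275
This sign pattern matches Delta.

Delta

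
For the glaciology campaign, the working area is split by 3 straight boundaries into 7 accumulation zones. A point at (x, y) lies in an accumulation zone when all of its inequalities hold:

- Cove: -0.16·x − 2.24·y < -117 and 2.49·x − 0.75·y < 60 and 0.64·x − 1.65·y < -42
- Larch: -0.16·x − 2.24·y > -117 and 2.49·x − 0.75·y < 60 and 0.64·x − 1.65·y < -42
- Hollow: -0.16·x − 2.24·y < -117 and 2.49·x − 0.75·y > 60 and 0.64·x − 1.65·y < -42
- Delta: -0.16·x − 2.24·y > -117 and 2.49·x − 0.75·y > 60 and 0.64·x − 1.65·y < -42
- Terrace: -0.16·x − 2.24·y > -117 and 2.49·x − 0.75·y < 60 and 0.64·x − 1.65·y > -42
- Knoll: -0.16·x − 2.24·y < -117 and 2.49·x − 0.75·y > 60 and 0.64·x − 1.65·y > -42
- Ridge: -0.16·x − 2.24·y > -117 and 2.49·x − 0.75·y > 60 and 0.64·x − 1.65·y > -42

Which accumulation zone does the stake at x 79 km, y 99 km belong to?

Hollow

-0.16·79 − 2.24·99 = -234.400, which is < -117
2.49·79 − 0.75·99 = 122.460, which is > 60
0.64·79 − 1.65·99 = -112.790, which is < -42
This sign pattern matches Hollow.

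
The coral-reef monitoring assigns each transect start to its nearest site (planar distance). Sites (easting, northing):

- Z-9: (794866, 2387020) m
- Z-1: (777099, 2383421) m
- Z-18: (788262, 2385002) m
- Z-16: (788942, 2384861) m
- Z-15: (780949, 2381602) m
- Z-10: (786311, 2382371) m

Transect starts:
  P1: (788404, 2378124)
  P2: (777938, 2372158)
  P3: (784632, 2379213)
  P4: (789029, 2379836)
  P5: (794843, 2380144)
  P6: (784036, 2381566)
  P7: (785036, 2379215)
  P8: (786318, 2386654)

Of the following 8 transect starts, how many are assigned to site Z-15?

P1 → Z-10
P2 → Z-15
P3 → Z-10
P4 → Z-10
P5 → Z-9
P6 → Z-10
P7 → Z-10
P8 → Z-18
1 of the 8 goes to Z-15.

1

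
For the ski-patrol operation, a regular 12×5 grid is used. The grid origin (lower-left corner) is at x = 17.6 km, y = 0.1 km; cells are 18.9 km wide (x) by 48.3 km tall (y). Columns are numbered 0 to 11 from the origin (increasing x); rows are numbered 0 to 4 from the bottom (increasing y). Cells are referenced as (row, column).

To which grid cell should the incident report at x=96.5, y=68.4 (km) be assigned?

Column index: ⌊(96.5 − 17.6) / 18.9⌋ = ⌊4.175⌋ = 4
Row offset from origin: ⌊(68.4 − 0.1) / 48.3⌋ = ⌊1.414⌋ = 1 → row 1

(1, 4)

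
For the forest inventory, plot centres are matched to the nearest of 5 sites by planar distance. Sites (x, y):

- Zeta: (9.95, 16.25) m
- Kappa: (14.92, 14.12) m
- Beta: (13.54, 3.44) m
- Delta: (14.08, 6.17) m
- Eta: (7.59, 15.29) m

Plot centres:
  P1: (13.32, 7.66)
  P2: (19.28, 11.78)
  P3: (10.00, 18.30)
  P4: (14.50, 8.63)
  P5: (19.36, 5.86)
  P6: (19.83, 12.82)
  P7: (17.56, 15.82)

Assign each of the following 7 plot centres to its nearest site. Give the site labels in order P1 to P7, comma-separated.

P1 → Delta (d²=2.80)
P2 → Kappa (d²=24.49)
P3 → Zeta (d²=4.21)
P4 → Delta (d²=6.23)
P5 → Delta (d²=27.97)
P6 → Kappa (d²=25.80)
P7 → Kappa (d²=9.86)

Delta, Kappa, Zeta, Delta, Delta, Kappa, Kappa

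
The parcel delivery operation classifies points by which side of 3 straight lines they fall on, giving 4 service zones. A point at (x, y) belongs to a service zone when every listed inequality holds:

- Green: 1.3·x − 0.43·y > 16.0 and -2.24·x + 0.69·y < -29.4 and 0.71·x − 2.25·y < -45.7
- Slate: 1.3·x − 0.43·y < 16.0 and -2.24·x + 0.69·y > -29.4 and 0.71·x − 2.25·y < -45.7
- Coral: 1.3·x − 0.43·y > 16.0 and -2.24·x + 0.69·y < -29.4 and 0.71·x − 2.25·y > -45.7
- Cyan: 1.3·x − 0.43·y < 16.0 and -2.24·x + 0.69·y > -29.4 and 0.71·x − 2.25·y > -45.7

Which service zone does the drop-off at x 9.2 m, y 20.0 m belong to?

Cyan

1.3·9.2 − 0.43·20.0 = 3.360, which is < 16.0
-2.24·9.2 + 0.69·20.0 = -6.808, which is > -29.4
0.71·9.2 − 2.25·20.0 = -38.468, which is > -45.7
This sign pattern matches Cyan.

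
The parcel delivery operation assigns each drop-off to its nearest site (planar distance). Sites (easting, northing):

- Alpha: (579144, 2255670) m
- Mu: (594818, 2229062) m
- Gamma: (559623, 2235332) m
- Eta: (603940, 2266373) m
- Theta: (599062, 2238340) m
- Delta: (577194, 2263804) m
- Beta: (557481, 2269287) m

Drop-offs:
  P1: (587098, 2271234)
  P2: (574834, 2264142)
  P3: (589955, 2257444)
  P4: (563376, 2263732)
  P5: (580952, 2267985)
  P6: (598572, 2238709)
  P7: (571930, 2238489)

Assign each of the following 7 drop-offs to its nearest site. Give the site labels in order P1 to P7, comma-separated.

P1 → Delta (d²=153294116.00)
P2 → Delta (d²=5683844.00)
P3 → Alpha (d²=120024797.00)
P4 → Beta (d²=65609050.00)
P5 → Delta (d²=31603325.00)
P6 → Theta (d²=376261.00)
P7 → Gamma (d²=161428898.00)

Delta, Delta, Alpha, Beta, Delta, Theta, Gamma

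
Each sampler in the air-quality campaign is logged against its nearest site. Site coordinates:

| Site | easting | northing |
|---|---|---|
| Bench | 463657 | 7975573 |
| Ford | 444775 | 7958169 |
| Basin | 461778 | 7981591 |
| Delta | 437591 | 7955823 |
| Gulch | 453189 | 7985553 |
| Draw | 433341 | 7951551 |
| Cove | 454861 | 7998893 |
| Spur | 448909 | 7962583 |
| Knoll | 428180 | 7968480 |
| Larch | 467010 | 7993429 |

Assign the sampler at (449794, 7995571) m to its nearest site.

Cove

Squared distances to each site:
Bench: 592102773.000; Ford: 1424099965.000; Basin: 339056656.000; Delta: 1728816713.000; Gulch: 111886349.000; Draw: 2208461609.000; Cove: 36710173.000; Spur: 1088991369.000; Knoll: 1201087277.000; Larch: 300978820.000.
Minimum at Cove.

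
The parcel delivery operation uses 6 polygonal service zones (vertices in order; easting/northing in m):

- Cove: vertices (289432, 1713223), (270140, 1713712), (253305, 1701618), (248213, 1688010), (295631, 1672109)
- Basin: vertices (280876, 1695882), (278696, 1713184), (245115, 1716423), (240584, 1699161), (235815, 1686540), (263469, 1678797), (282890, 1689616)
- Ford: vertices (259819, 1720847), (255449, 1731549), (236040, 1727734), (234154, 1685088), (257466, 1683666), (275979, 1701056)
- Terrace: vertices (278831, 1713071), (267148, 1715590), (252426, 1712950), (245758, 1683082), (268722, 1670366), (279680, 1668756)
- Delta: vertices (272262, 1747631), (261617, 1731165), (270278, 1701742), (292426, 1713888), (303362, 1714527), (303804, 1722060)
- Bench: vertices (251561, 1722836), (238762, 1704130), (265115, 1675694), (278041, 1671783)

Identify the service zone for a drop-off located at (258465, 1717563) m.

Ford

Cast a ray rightward from (258465, 1717563). For each polygon, the edges (by vertex number in listed order) whose endpoints lie on opposite sides of northing = 1717563, where each meets that height, and whether that is right or left of the point:
Cove: no edge straddles that height → 0 crossings.
Basin: no edge straddles that height → 0 crossings.
Ford: 3–4 at easting≈235590.2 (left), 6–1 at easting≈262500.5 (right) → 1 crossing.
Terrace: no edge straddles that height → 0 crossings.
Delta: 2–3 at easting≈265620.9 (right), 5–6 at easting≈303540.1 (right) → 2 crossings.
Bench: 1–2 at easting≈247953.1 (left), 4–1 at easting≈254296.0 (left) → 0 crossings.
Only Ford has an odd count, so the point is inside Ford.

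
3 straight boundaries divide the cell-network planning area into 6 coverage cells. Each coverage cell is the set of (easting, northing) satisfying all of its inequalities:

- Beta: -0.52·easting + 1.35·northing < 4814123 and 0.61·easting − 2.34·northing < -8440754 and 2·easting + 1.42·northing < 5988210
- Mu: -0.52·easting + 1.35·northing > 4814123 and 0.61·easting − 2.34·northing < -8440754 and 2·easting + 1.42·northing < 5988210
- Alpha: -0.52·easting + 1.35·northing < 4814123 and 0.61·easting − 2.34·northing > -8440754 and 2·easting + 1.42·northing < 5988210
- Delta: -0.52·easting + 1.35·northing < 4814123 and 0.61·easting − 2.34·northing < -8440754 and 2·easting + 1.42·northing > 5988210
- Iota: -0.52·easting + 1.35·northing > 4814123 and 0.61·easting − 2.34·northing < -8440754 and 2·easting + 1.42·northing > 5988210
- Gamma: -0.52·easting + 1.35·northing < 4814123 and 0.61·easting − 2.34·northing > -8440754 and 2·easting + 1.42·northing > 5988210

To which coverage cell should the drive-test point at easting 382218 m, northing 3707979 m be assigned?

-0.52·382218 + 1.35·3707979 = 4807018.290, which is < 4814123
0.61·382218 − 2.34·3707979 = -8443517.880, which is < -8440754
2·382218 + 1.42·3707979 = 6029766.180, which is > 5988210
This sign pattern matches Delta.

Delta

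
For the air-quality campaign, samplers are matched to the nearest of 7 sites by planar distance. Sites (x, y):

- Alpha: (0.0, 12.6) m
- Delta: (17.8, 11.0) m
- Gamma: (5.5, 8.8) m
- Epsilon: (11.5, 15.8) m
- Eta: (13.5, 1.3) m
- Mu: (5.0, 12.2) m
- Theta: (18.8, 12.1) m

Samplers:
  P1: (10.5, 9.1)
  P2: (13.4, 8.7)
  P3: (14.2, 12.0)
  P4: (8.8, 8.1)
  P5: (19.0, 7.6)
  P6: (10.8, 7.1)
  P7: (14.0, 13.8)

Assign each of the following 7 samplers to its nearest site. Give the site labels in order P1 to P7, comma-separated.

Gamma, Delta, Delta, Gamma, Delta, Gamma, Epsilon

P1 → Gamma (d²=25.09)
P2 → Delta (d²=24.65)
P3 → Delta (d²=13.96)
P4 → Gamma (d²=11.38)
P5 → Delta (d²=13.00)
P6 → Gamma (d²=30.98)
P7 → Epsilon (d²=10.25)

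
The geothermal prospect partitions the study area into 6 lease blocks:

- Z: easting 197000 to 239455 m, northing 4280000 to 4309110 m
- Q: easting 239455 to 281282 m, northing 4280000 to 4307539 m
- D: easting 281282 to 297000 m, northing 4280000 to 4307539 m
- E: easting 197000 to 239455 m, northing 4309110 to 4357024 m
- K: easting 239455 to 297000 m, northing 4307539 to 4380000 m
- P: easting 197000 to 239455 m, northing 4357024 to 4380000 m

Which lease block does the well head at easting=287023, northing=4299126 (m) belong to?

D

The point has easting = 287023 and northing = 4299126.
Only D satisfies 281282 ≤ easting ≤ 297000 and 4280000 ≤ northing ≤ 4307539.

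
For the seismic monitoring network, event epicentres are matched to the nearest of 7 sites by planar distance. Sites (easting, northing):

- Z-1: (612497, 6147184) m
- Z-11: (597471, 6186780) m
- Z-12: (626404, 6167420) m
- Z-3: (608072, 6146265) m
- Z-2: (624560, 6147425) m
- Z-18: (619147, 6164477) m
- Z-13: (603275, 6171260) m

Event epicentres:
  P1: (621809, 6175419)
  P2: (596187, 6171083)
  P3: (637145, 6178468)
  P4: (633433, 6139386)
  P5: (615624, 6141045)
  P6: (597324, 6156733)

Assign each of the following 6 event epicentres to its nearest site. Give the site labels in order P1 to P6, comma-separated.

P1 → Z-12 (d²=85098026.00)
P2 → Z-13 (d²=50271073.00)
P3 → Z-12 (d²=237427385.00)
P4 → Z-2 (d²=143355650.00)
P5 → Z-1 (d²=47465450.00)
P6 → Z-3 (d²=225098528.00)

Z-12, Z-13, Z-12, Z-2, Z-1, Z-3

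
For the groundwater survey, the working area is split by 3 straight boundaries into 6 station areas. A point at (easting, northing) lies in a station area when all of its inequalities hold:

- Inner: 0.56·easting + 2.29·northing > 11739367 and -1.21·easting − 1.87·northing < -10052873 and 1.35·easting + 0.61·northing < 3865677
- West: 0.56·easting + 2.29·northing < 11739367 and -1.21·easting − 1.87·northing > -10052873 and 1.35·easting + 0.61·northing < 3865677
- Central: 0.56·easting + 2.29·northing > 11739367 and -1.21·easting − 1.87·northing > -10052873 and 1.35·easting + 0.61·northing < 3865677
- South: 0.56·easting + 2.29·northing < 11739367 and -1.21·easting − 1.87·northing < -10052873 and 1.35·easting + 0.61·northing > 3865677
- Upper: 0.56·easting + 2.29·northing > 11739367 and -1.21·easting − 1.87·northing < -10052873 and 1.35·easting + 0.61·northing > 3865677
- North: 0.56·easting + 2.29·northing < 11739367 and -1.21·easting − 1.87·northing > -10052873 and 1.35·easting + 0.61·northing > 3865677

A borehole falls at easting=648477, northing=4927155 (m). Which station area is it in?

North

0.56·648477 + 2.29·4927155 = 11646332.070, which is < 11739367
-1.21·648477 − 1.87·4927155 = -9998437.020, which is > -10052873
1.35·648477 + 0.61·4927155 = 3881008.500, which is > 3865677
This sign pattern matches North.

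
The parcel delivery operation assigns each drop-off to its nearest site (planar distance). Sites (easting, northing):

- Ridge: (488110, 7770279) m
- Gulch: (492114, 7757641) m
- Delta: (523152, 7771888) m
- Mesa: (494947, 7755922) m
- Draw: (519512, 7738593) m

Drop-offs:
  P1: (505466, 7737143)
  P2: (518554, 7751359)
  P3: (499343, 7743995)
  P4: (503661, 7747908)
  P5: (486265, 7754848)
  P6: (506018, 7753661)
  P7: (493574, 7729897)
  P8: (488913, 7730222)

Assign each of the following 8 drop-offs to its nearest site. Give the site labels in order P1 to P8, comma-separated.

Draw, Draw, Mesa, Mesa, Gulch, Mesa, Mesa, Mesa

P1 → Draw (d²=199392616.00)
P2 → Draw (d²=163888520.00)
P3 → Mesa (d²=161578145.00)
P4 → Mesa (d²=140157992.00)
P5 → Gulch (d²=42011650.00)
P6 → Mesa (d²=127679162.00)
P7 → Mesa (d²=679185754.00)
P8 → Mesa (d²=696899156.00)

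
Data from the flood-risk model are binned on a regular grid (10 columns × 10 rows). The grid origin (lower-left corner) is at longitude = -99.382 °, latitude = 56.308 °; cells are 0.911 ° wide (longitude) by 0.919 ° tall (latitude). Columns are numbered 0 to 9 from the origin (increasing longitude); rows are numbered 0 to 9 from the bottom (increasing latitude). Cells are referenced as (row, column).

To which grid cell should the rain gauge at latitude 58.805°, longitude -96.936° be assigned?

Column index: ⌊(-96.936 − -99.382) / 0.911⌋ = ⌊2.685⌋ = 2
Row offset from origin: ⌊(58.805 − 56.308) / 0.919⌋ = ⌊2.717⌋ = 2 → row 2

(2, 2)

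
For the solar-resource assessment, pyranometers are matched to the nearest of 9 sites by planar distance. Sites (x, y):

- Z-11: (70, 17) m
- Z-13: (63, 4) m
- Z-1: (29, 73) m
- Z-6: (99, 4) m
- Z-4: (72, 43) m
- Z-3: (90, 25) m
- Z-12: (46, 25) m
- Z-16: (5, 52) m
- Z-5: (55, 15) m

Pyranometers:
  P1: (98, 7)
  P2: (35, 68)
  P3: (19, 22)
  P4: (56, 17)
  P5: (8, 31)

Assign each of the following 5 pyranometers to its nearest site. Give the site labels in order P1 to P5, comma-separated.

Z-6, Z-1, Z-12, Z-5, Z-16

P1 → Z-6 (d²=10.00)
P2 → Z-1 (d²=61.00)
P3 → Z-12 (d²=738.00)
P4 → Z-5 (d²=5.00)
P5 → Z-16 (d²=450.00)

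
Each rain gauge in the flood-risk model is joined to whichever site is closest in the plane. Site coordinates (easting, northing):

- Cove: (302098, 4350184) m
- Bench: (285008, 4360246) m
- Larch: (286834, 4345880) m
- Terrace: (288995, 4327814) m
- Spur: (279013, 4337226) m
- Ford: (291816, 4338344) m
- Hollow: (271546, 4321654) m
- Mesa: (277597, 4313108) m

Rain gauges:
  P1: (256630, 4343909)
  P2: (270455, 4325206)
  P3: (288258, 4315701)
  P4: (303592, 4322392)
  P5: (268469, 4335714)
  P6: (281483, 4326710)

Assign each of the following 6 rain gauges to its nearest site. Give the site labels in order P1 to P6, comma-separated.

Spur, Hollow, Mesa, Terrace, Spur, Terrace

P1 → Spur (d²=545661178.00)
P2 → Hollow (d²=13806985.00)
P3 → Mesa (d²=120380570.00)
P4 → Terrace (d²=242470493.00)
P5 → Spur (d²=113462080.00)
P6 → Terrace (d²=57648960.00)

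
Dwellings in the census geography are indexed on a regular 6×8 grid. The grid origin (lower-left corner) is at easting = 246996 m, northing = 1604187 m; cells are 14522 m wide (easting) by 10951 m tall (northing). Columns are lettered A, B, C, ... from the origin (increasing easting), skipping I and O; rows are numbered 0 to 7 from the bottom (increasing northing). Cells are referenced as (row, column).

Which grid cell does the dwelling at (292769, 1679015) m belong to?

Column index: ⌊(292769 − 246996) / 14522⌋ = ⌊3.152⌋ = 3 → column D
Row offset from origin: ⌊(1679015 − 1604187) / 10951⌋ = ⌊6.833⌋ = 6 → row 6

(6, D)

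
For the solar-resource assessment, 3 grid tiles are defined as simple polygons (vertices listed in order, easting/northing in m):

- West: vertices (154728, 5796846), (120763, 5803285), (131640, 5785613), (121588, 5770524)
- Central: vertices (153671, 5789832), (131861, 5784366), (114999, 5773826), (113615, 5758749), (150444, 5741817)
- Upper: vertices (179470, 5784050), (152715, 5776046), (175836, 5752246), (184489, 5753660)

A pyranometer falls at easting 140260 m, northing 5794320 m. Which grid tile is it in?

West

Cast a ray rightward from (140260, 5794320). For each polygon, the edges (by vertex number in listed order) whose endpoints lie on opposite sides of northing = 5794320, where each meets that height, and whether that is right or left of the point:
West: 2–3 at easting≈126280.9 (left), 4–1 at easting≈151547.7 (right) → 1 crossing.
Central: no edge straddles that height → 0 crossings.
Upper: no edge straddles that height → 0 crossings.
Only West has an odd count, so the point is inside West.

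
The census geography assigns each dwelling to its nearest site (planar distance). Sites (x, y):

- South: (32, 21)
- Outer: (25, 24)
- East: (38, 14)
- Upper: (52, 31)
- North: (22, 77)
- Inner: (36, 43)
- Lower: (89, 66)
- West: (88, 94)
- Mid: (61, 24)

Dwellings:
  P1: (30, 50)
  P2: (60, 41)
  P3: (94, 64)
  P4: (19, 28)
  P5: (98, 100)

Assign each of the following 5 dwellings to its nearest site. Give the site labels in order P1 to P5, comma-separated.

P1 → Inner (d²=85.00)
P2 → Upper (d²=164.00)
P3 → Lower (d²=29.00)
P4 → Outer (d²=52.00)
P5 → West (d²=136.00)

Inner, Upper, Lower, Outer, West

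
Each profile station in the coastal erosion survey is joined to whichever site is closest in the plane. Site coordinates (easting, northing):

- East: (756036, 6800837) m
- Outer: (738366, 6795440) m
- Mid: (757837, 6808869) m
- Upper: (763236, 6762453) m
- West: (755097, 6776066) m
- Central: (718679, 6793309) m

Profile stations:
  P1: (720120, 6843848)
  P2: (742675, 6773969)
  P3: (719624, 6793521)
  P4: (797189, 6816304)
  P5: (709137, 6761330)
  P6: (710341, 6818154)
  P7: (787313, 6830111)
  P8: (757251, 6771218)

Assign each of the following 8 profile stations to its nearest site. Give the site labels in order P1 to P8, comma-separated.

P1 → Central (d²=2556267002.00)
P2 → West (d²=158703493.00)
P3 → Central (d²=937969.00)
P4 → Mid (d²=1603859129.00)
P5 → Central (d²=1113706205.00)
P6 → Central (d²=686796269.00)
P7 → Mid (d²=1320057140.00)
P8 → West (d²=28142820.00)

Central, West, Central, Mid, Central, Central, Mid, West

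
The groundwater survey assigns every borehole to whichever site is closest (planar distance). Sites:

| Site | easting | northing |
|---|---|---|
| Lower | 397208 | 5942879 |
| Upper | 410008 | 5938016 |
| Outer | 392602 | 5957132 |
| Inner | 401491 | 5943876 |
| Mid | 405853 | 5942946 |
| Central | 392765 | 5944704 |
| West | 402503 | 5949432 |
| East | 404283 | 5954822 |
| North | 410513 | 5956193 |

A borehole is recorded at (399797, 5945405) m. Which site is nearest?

Inner

Squared distances to each site:
Lower: 13083597.000; Upper: 158861842.000; Outer: 189290554.000; Inner: 5207477.000; Mid: 42721817.000; Central: 49940425.000; West: 23539165.000; East: 108804085.000; North: 231213600.000.
Minimum at Inner.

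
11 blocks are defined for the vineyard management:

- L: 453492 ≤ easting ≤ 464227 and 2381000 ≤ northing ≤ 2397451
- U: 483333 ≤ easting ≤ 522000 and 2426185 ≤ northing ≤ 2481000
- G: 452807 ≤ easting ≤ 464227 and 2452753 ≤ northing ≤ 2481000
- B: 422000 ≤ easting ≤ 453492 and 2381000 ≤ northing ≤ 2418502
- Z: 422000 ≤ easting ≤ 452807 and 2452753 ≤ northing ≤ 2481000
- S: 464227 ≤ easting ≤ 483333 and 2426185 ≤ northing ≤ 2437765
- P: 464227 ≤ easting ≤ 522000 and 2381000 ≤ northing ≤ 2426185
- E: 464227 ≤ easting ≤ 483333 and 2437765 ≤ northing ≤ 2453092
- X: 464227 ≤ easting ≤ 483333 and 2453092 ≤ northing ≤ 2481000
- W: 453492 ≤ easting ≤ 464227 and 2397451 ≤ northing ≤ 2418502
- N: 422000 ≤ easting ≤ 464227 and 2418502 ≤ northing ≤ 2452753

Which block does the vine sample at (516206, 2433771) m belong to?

The point has easting = 516206 and northing = 2433771.
Only U satisfies 483333 ≤ easting ≤ 522000 and 2426185 ≤ northing ≤ 2481000.

U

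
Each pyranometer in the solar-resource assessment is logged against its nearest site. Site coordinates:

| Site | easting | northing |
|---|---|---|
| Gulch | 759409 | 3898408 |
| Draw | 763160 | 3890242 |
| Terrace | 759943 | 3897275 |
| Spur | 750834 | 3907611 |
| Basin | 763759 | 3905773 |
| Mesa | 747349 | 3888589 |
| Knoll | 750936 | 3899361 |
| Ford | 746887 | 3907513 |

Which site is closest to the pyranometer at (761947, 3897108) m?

Squared distances to each site:
Gulch: 8131444.000; Draw: 48613325.000; Terrace: 4043905.000; Spur: 233811778.000; Basin: 78365569.000; Mesa: 285674965.000; Knoll: 126318130.000; Ford: 335067625.000.
Minimum at Terrace.

Terrace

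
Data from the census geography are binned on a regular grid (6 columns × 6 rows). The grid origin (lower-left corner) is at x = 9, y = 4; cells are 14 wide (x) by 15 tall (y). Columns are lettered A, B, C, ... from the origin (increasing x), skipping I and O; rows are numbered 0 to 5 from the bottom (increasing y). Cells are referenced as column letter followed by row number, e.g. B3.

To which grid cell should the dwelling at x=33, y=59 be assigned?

B3

Column index: ⌊(33 − 9) / 14⌋ = ⌊1.714⌋ = 1 → column B
Row offset from origin: ⌊(59 − 4) / 15⌋ = ⌊3.667⌋ = 3 → row 3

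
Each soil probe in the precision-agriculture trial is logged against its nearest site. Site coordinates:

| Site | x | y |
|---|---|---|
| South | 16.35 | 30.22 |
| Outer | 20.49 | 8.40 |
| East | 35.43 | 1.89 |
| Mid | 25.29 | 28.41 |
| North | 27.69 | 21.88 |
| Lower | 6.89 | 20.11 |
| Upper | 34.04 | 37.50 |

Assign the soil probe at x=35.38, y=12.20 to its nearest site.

Squared distances to each site:
South: 686.861; Outer: 236.152; East: 106.299; Mid: 364.572; North: 152.839; Lower: 874.248; Upper: 641.886.
Minimum at East.

East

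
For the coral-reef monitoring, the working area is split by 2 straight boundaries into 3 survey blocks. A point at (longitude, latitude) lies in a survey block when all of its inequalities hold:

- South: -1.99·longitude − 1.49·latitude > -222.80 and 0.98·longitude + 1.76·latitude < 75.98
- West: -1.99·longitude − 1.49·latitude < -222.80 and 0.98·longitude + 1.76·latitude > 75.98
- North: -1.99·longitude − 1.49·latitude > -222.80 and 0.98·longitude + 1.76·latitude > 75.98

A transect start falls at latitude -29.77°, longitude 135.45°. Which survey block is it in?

-1.99·135.45 − 1.49·-29.77 = -225.188, which is < -222.80
0.98·135.45 + 1.76·-29.77 = 80.346, which is > 75.98
This sign pattern matches West.

West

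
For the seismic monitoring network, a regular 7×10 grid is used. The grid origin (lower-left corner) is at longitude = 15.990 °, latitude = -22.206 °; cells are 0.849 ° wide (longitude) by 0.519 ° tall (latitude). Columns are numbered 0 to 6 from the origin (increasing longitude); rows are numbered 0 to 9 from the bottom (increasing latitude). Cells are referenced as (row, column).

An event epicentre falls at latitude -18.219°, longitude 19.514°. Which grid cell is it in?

(7, 4)

Column index: ⌊(19.514 − 15.990) / 0.849⌋ = ⌊4.151⌋ = 4
Row offset from origin: ⌊(-18.219 − -22.206) / 0.519⌋ = ⌊7.682⌋ = 7 → row 7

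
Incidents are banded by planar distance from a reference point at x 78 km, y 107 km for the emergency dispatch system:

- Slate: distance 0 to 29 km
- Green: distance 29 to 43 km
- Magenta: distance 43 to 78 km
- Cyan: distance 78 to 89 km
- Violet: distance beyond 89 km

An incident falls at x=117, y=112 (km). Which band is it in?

Green

Distance = √((117−78)² + (112−107)²) = √(1521.000 + 25.000) = 39.319 km.
29 ≤ 39.319 < 43 → Green.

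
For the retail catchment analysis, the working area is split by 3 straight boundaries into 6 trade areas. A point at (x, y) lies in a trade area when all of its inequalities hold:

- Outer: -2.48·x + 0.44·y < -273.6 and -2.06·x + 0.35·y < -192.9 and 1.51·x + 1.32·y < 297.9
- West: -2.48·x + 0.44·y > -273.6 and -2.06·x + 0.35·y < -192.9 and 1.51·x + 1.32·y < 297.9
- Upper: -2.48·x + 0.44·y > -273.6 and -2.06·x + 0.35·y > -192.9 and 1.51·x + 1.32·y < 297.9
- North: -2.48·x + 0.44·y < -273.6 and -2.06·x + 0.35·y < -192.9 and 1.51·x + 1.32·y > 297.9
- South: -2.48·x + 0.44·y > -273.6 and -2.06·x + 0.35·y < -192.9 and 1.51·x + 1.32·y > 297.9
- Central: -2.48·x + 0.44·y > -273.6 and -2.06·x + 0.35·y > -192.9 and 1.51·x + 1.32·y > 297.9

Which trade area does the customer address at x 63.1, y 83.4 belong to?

Upper

-2.48·63.1 + 0.44·83.4 = -119.792, which is > -273.6
-2.06·63.1 + 0.35·83.4 = -100.796, which is > -192.9
1.51·63.1 + 1.32·83.4 = 205.369, which is < 297.9
This sign pattern matches Upper.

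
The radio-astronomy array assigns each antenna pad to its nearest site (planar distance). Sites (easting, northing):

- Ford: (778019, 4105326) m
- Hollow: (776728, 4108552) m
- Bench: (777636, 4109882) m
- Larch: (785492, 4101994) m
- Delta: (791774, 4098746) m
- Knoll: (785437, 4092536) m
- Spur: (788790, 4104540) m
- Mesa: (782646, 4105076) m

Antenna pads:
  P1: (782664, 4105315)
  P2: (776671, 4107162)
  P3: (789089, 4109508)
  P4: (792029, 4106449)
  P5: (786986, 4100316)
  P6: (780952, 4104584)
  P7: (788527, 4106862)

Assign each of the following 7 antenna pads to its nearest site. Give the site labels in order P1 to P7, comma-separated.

P1 → Mesa (d²=57445.00)
P2 → Hollow (d²=1935349.00)
P3 → Spur (d²=24770425.00)
P4 → Spur (d²=14135402.00)
P5 → Larch (d²=5047720.00)
P6 → Mesa (d²=3111700.00)
P7 → Spur (d²=5460853.00)

Mesa, Hollow, Spur, Spur, Larch, Mesa, Spur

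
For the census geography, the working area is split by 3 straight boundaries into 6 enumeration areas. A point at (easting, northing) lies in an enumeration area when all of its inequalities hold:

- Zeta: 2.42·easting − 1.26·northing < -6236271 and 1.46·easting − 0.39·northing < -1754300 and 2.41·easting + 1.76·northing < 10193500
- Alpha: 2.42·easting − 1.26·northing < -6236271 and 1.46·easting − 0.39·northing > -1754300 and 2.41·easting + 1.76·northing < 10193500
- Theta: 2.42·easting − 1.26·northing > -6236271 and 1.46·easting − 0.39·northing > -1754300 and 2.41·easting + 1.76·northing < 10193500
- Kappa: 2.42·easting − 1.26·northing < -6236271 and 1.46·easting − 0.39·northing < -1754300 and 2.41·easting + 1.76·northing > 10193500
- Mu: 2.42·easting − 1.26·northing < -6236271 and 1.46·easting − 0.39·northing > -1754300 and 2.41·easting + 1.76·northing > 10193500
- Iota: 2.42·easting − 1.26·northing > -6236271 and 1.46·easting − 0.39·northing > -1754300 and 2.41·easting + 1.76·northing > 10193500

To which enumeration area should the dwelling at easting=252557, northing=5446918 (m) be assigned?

Kappa

2.42·252557 − 1.26·5446918 = -6251928.740, which is < -6236271
1.46·252557 − 0.39·5446918 = -1755564.800, which is < -1754300
2.41·252557 + 1.76·5446918 = 10195238.050, which is > 10193500
This sign pattern matches Kappa.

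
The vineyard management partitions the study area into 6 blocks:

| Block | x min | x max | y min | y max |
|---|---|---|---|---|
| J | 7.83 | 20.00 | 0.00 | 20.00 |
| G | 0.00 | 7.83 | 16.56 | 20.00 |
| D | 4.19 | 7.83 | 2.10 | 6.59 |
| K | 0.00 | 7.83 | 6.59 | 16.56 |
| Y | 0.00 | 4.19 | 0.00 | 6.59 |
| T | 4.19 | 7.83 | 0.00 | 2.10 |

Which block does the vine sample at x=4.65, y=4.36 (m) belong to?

D

The point has x = 4.65 and y = 4.36.
Only D satisfies 4.19 ≤ x ≤ 7.83 and 2.10 ≤ y ≤ 6.59.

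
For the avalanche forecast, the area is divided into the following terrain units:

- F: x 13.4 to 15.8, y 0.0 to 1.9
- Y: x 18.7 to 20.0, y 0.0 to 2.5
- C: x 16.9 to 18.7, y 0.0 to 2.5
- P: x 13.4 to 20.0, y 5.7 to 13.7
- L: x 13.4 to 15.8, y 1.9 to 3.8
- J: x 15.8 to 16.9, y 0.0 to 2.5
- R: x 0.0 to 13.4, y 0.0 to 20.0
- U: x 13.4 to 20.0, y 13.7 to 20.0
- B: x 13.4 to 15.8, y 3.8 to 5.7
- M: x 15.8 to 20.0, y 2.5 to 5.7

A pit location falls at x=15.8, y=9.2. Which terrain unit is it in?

The point has x = 15.8 and y = 9.2.
Only P satisfies 13.4 ≤ x ≤ 20.0 and 5.7 ≤ y ≤ 13.7.

P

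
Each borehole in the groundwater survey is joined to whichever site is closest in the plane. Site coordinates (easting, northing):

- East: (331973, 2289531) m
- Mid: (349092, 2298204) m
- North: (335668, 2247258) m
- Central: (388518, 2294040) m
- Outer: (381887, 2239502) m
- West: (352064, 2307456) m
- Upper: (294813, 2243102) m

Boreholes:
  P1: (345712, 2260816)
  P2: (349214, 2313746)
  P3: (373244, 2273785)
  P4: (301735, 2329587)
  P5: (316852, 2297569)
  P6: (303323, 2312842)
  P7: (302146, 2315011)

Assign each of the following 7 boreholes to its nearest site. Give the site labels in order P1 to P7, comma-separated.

P1 → North (d²=284701300.00)
P2 → West (d²=47686600.00)
P3 → Central (d²=643560101.00)
P4 → East (d²=2518819780.00)
P5 → East (d²=293254085.00)
P6 → East (d²=1364225221.00)
P7 → East (d²=1538880329.00)

North, West, Central, East, East, East, East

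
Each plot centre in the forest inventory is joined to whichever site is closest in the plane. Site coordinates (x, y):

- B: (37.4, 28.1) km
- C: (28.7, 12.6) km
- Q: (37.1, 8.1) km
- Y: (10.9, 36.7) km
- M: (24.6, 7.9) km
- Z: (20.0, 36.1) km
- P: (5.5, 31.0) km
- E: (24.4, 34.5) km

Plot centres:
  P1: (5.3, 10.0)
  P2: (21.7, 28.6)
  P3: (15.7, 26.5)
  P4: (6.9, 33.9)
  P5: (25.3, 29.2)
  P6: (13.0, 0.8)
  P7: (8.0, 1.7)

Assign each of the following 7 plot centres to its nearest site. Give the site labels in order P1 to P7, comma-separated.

M, E, Z, P, E, M, M

P1 → M (d²=376.90)
P2 → E (d²=42.10)
P3 → Z (d²=110.65)
P4 → P (d²=10.37)
P5 → E (d²=28.90)
P6 → M (d²=184.97)
P7 → M (d²=314.00)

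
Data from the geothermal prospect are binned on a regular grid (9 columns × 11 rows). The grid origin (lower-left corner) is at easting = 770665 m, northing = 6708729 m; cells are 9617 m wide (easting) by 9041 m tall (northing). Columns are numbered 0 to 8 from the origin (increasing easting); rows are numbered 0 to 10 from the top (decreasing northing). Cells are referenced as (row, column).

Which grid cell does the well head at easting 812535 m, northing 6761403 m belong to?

(5, 4)

Column index: ⌊(812535 − 770665) / 9617⌋ = ⌊4.354⌋ = 4
Row offset from origin: ⌊(6761403 − 6708729) / 9041⌋ = ⌊5.826⌋ = 5 → row 5 (counted from top)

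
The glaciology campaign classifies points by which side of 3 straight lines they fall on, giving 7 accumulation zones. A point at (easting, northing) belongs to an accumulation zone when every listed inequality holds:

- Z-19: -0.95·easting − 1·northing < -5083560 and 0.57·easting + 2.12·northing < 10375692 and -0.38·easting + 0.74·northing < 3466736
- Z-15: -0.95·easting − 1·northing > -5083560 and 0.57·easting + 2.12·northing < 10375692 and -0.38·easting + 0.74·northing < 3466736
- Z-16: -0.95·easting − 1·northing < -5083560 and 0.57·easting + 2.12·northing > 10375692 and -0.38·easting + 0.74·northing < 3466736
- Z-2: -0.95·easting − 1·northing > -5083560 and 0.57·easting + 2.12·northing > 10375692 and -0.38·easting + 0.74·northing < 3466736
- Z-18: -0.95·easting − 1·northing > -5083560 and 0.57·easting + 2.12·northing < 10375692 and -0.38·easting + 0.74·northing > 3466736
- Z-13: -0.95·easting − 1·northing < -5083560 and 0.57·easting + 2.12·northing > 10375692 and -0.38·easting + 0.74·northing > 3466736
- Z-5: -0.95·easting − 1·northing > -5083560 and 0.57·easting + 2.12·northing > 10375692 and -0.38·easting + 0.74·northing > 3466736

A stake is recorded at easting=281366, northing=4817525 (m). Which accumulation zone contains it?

Z-19

-0.95·281366 − 1·4817525 = -5084822.700, which is < -5083560
0.57·281366 + 2.12·4817525 = 10373531.620, which is < 10375692
-0.38·281366 + 0.74·4817525 = 3458049.420, which is < 3466736
This sign pattern matches Z-19.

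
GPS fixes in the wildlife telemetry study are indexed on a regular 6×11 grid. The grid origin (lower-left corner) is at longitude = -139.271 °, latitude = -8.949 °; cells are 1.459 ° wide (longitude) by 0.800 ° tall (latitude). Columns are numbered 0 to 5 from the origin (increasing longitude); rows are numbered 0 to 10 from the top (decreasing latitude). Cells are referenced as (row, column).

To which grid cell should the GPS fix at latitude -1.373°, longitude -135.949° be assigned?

Column index: ⌊(-135.949 − -139.271) / 1.459⌋ = ⌊2.277⌋ = 2
Row offset from origin: ⌊(-1.373 − -8.949) / 0.800⌋ = ⌊9.470⌋ = 9 → row 1 (counted from top)

(1, 2)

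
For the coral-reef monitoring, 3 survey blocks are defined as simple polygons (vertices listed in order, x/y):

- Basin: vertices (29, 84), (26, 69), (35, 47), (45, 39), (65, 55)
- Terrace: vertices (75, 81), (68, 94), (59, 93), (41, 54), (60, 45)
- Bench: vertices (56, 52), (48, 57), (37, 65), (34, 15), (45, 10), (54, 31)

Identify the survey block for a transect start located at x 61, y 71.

Terrace

Cast a ray rightward from (61, 71). For each polygon, the edges (by vertex number in listed order) whose endpoints lie on opposite sides of y = 71, where each meets that height, and whether that is right or left of the point:
Basin: 1–2 at x≈26.4 (left), 5–1 at x≈45.1 (left) → 0 crossings.
Terrace: 3–4 at x≈48.8 (left), 5–1 at x≈70.8 (right) → 1 crossing.
Bench: no edge straddles that height → 0 crossings.
Only Terrace has an odd count, so the point is inside Terrace.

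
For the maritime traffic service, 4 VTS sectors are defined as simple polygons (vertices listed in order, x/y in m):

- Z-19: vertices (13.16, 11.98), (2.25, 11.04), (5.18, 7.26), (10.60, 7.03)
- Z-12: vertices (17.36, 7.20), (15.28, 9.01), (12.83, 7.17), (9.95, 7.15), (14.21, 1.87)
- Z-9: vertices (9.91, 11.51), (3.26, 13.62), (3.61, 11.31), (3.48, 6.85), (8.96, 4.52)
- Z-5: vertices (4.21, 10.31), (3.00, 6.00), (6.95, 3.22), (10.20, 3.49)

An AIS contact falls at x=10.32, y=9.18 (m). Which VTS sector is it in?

Cast a ray rightward from (10.32, 9.18). For each polygon, the edges (by vertex number in listed order) whose endpoints lie on opposite sides of y = 9.18, where each meets that height, and whether that is right or left of the point:
Z-19: 2–3 at x≈3.692 (left), 4–1 at x≈11.712 (right) → 1 crossing.
Z-12: no edge straddles that height → 0 crossings.
Z-9: 3–4 at x≈3.548 (left), 5–1 at x≈9.593 (left) → 0 crossings.
Z-5: 1–2 at x≈3.893 (left), 4–1 at x≈5.202 (left) → 0 crossings.
Only Z-19 has an odd count, so the point is inside Z-19.

Z-19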